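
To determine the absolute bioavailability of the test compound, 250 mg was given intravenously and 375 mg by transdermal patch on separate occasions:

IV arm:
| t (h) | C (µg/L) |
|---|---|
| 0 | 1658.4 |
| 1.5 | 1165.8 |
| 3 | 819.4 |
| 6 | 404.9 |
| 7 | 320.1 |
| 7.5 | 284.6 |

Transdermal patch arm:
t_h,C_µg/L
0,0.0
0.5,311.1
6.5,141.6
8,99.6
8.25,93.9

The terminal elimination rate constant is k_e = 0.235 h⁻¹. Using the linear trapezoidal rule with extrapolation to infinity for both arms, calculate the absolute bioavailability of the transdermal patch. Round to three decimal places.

Trapezoidal AUC_0→7.5 (IV):
  [0→1.5]: (1658.4+1165.8)/2 × 1.5 = 2118.15
  [1.5→3]: (1165.8+819.4)/2 × 1.5 = 1488.9
  [3→6]: (819.4+404.9)/2 × 3 = 1836.45
  [6→7]: (404.9+320.1)/2 × 1 = 362.5
  [7→7.5]: (320.1+284.6)/2 × 0.5 = 151.175
  Sum = 5957.175 µg/L·h
IV tail: 284.6/0.235 = 1211.064; AUC_iv,0→∞ = 5957.175 + 1211.064 = 7168.239 µg/L·h
Trapezoidal AUC_0→8.25 (transdermal patch):
  [0→0.5]: (0.0+311.1)/2 × 0.5 = 77.775
  [0.5→6.5]: (311.1+141.6)/2 × 6 = 1358.1
  [6.5→8]: (141.6+99.6)/2 × 1.5 = 180.9
  [8→8.25]: (99.6+93.9)/2 × 0.25 = 24.1875
  Sum = 1640.9625 µg/L·h
transdermal patch tail: 93.9/0.235 = 399.574; AUC_ev,0→∞ = 1640.9625 + 399.574 = 2040.5365 µg/L·h
F = (AUC_ev/D_ev)/(AUC_iv/D_iv) = (2040.5365/375)/(7168.239/250) = 5.44143/28.672956 = 0.1898

F = 0.190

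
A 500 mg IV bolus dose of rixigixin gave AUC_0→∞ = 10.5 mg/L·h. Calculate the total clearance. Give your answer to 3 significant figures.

CL = Dose_iv / AUC_0→∞
   = 500 / 10.5 = 47.619 L/h

CL = 47.6 L/h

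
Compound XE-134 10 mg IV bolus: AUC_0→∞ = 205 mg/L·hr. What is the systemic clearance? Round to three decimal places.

CL = 0.049 L/hr

CL = Dose_iv / AUC_0→∞
   = 10 / 205 = 0.0487805 L/hr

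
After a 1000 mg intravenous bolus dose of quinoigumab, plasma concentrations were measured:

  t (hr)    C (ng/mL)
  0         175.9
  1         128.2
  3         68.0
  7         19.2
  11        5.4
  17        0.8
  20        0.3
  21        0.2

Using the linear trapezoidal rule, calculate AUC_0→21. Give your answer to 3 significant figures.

Trapezoidal AUC_0→21:
  [0→1]: (175.9+128.2)/2 × 1 = 152.05
  [1→3]: (128.2+68.0)/2 × 2 = 196.2
  [3→7]: (68.0+19.2)/2 × 4 = 174.4
  [7→11]: (19.2+5.4)/2 × 4 = 49.2
  [11→17]: (5.4+0.8)/2 × 6 = 18.6
  [17→20]: (0.8+0.3)/2 × 3 = 1.65
  [20→21]: (0.3+0.2)/2 × 1 = 0.25
  Sum = 592.35 ng/mL·hr

AUC = 592 ng/mL·hr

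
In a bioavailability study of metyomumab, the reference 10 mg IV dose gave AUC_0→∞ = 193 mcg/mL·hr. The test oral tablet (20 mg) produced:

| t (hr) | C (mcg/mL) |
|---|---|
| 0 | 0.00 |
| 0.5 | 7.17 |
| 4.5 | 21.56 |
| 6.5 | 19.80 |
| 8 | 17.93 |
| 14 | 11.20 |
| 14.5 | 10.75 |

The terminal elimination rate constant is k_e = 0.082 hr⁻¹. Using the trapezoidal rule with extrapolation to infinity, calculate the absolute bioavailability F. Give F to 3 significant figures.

F = 0.914

Trapezoidal AUC_0→14.5 (oral tablet):
  [0→0.5]: (0.00+7.17)/2 × 0.5 = 1.7925
  [0.5→4.5]: (7.17+21.56)/2 × 4 = 57.46
  [4.5→6.5]: (21.56+19.80)/2 × 2 = 41.36
  [6.5→8]: (19.80+17.93)/2 × 1.5 = 28.2975
  [8→14]: (17.93+11.20)/2 × 6 = 87.39
  [14→14.5]: (11.20+10.75)/2 × 0.5 = 5.4875
  Sum = 221.7875 mcg/mL·hr
Tail: C_last/k_e = 10.75/0.082 = 131.098
AUC_0→∞ (oral tablet) = 221.7875 + 131.098 = 352.8855 mcg/mL·hr
F = (AUC_ev/D_ev)/(AUC_iv/D_iv) = (352.8855/20)/(193/10) = 17.644275/19.3 = 0.9142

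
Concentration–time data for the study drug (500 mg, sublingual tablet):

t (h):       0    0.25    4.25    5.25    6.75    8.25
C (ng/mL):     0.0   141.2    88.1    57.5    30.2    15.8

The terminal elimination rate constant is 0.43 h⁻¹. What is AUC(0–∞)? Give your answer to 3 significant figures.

Trapezoidal AUC_0→8.25:
  [0→0.25]: (0.0+141.2)/2 × 0.25 = 17.65
  [0.25→4.25]: (141.2+88.1)/2 × 4 = 458.6
  [4.25→5.25]: (88.1+57.5)/2 × 1 = 72.8
  [5.25→6.75]: (57.5+30.2)/2 × 1.5 = 65.775
  [6.75→8.25]: (30.2+15.8)/2 × 1.5 = 34.5
  Sum = 649.325 ng/mL·h
Extrapolated tail: C_last / k_e = 15.8 / 0.43 = 36.744
AUC_0→∞ = 649.325 + 36.744 = 686.069 ng/mL·h

AUC = 686 ng/mL·h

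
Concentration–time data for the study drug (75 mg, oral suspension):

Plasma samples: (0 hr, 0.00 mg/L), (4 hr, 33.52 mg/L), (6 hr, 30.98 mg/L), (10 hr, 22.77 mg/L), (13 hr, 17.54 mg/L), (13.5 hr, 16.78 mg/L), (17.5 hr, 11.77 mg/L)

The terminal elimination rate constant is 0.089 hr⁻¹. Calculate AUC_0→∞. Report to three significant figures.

Trapezoidal AUC_0→17.5:
  [0→4]: (0.00+33.52)/2 × 4 = 67.04
  [4→6]: (33.52+30.98)/2 × 2 = 64.5
  [6→10]: (30.98+22.77)/2 × 4 = 107.5
  [10→13]: (22.77+17.54)/2 × 3 = 60.465
  [13→13.5]: (17.54+16.78)/2 × 0.5 = 8.58
  [13.5→17.5]: (16.78+11.77)/2 × 4 = 57.1
  Sum = 365.185 mg/L·hr
Extrapolated tail: C_last / k_e = 11.77 / 0.089 = 132.247
AUC_0→∞ = 365.185 + 132.247 = 497.432 mg/L·hr

AUC = 497 mg/L·hr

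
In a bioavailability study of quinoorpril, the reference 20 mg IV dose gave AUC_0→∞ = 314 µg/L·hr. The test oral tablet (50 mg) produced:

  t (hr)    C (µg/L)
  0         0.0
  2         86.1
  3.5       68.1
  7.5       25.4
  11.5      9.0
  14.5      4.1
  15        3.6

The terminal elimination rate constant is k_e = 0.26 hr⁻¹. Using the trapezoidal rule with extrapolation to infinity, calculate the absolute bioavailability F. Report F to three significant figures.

F = 0.628

Trapezoidal AUC_0→15 (oral tablet):
  [0→2]: (0.0+86.1)/2 × 2 = 86.1
  [2→3.5]: (86.1+68.1)/2 × 1.5 = 115.65
  [3.5→7.5]: (68.1+25.4)/2 × 4 = 187.0
  [7.5→11.5]: (25.4+9.0)/2 × 4 = 68.8
  [11.5→14.5]: (9.0+4.1)/2 × 3 = 19.65
  [14.5→15]: (4.1+3.6)/2 × 0.5 = 1.925
  Sum = 479.125 µg/L·hr
Tail: C_last/k_e = 3.6/0.26 = 13.846
AUC_0→∞ (oral tablet) = 479.125 + 13.846 = 492.971 µg/L·hr
F = (AUC_ev/D_ev)/(AUC_iv/D_iv) = (492.971/50)/(314/20) = 9.85942/15.7 = 0.6280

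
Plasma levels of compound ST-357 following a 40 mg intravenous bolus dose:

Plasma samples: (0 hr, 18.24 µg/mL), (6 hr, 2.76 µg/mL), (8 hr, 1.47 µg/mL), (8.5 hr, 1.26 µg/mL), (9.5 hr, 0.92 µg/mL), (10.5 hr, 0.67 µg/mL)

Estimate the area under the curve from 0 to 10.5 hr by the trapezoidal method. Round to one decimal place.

AUC = 69.8 µg/mL·hr

Trapezoidal AUC_0→10.5:
  [0→6]: (18.24+2.76)/2 × 6 = 63.0
  [6→8]: (2.76+1.47)/2 × 2 = 4.23
  [8→8.5]: (1.47+1.26)/2 × 0.5 = 0.6825
  [8.5→9.5]: (1.26+0.92)/2 × 1 = 1.09
  [9.5→10.5]: (0.92+0.67)/2 × 1 = 0.795
  Sum = 69.7975 µg/mL·hr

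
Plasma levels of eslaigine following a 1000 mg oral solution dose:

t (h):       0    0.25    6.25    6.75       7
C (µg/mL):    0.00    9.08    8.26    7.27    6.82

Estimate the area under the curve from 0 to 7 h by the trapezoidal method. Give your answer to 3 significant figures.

Trapezoidal AUC_0→7:
  [0→0.25]: (0.00+9.08)/2 × 0.25 = 1.135
  [0.25→6.25]: (9.08+8.26)/2 × 6 = 52.02
  [6.25→6.75]: (8.26+7.27)/2 × 0.5 = 3.8825
  [6.75→7]: (7.27+6.82)/2 × 0.25 = 1.76125
  Sum = 58.79875 µg/mL·h

AUC = 58.8 µg/mL·h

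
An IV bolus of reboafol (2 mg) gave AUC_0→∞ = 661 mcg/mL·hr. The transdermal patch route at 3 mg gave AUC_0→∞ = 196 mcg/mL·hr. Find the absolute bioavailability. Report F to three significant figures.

F = (AUC_ev / D_ev) / (AUC_iv / D_iv)
  = (196/3) / (661/2)
  = 65.3333 / 330.5 = 0.1977

F = 0.198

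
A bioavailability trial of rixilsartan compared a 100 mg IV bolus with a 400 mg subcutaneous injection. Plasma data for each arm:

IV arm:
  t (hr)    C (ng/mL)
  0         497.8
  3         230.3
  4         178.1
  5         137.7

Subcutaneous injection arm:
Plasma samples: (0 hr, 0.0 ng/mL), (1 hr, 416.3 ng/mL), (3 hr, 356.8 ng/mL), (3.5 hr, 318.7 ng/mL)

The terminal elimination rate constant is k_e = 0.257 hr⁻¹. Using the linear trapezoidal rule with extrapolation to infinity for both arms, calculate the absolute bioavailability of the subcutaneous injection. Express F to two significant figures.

Trapezoidal AUC_0→5 (IV):
  [0→3]: (497.8+230.3)/2 × 3 = 1092.15
  [3→4]: (230.3+178.1)/2 × 1 = 204.2
  [4→5]: (178.1+137.7)/2 × 1 = 157.9
  Sum = 1454.25 ng/mL·hr
IV tail: 137.7/0.257 = 535.798; AUC_iv,0→∞ = 1454.25 + 535.798 = 1990.048 ng/mL·hr
Trapezoidal AUC_0→3.5 (subcutaneous injection):
  [0→1]: (0.0+416.3)/2 × 1 = 208.15
  [1→3]: (416.3+356.8)/2 × 2 = 773.1
  [3→3.5]: (356.8+318.7)/2 × 0.5 = 168.875
  Sum = 1150.125 ng/mL·hr
subcutaneous injection tail: 318.7/0.257 = 1240.078; AUC_ev,0→∞ = 1150.125 + 1240.078 = 2390.203 ng/mL·hr
F = (AUC_ev/D_ev)/(AUC_iv/D_iv) = (2390.203/400)/(1990.048/100) = 5.9755075/19.90048 = 0.3003

F = 0.30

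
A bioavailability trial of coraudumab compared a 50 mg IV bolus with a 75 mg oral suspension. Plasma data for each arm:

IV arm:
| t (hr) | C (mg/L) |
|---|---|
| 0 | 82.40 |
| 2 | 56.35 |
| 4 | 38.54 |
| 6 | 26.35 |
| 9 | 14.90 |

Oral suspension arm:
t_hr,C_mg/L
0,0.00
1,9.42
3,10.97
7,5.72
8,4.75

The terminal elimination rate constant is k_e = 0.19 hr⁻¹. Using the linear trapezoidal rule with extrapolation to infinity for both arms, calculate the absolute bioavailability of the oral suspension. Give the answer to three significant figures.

F = 0.135

Trapezoidal AUC_0→9 (IV):
  [0→2]: (82.40+56.35)/2 × 2 = 138.75
  [2→4]: (56.35+38.54)/2 × 2 = 94.89
  [4→6]: (38.54+26.35)/2 × 2 = 64.89
  [6→9]: (26.35+14.90)/2 × 3 = 61.875
  Sum = 360.405 mg/L·hr
IV tail: 14.90/0.19 = 78.421; AUC_iv,0→∞ = 360.405 + 78.421 = 438.826 mg/L·hr
Trapezoidal AUC_0→8 (oral suspension):
  [0→1]: (0.00+9.42)/2 × 1 = 4.71
  [1→3]: (9.42+10.97)/2 × 2 = 20.39
  [3→7]: (10.97+5.72)/2 × 4 = 33.38
  [7→8]: (5.72+4.75)/2 × 1 = 5.235
  Sum = 63.715 mg/L·hr
oral suspension tail: 4.75/0.19 = 25.000; AUC_ev,0→∞ = 63.715 + 25.000 = 88.715 mg/L·hr
F = (AUC_ev/D_ev)/(AUC_iv/D_iv) = (88.715/75)/(438.826/50) = 1.18287/8.77652 = 0.1348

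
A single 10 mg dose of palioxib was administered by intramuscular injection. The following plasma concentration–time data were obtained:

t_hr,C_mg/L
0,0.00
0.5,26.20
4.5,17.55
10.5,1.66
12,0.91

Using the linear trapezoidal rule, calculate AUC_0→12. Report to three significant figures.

AUC = 154 mg/L·hr

Trapezoidal AUC_0→12:
  [0→0.5]: (0.00+26.20)/2 × 0.5 = 6.55
  [0.5→4.5]: (26.20+17.55)/2 × 4 = 87.5
  [4.5→10.5]: (17.55+1.66)/2 × 6 = 57.63
  [10.5→12]: (1.66+0.91)/2 × 1.5 = 1.9275
  Sum = 153.6075 mg/L·hr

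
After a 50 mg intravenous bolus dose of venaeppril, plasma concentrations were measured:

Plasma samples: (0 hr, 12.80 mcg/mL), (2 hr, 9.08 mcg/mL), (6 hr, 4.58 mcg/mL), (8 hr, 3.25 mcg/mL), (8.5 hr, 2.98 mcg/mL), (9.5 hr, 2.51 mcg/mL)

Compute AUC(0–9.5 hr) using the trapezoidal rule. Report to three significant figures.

Trapezoidal AUC_0→9.5:
  [0→2]: (12.80+9.08)/2 × 2 = 21.88
  [2→6]: (9.08+4.58)/2 × 4 = 27.32
  [6→8]: (4.58+3.25)/2 × 2 = 7.83
  [8→8.5]: (3.25+2.98)/2 × 0.5 = 1.5575
  [8.5→9.5]: (2.98+2.51)/2 × 1 = 2.745
  Sum = 61.3325 mcg/mL·hr

AUC = 61.3 mcg/mL·hr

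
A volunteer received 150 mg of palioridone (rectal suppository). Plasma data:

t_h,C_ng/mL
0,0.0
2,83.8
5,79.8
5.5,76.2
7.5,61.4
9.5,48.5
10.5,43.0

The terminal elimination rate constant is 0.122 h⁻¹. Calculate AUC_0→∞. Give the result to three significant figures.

Trapezoidal AUC_0→10.5:
  [0→2]: (0.0+83.8)/2 × 2 = 83.8
  [2→5]: (83.8+79.8)/2 × 3 = 245.4
  [5→5.5]: (79.8+76.2)/2 × 0.5 = 39.0
  [5.5→7.5]: (76.2+61.4)/2 × 2 = 137.6
  [7.5→9.5]: (61.4+48.5)/2 × 2 = 109.9
  [9.5→10.5]: (48.5+43.0)/2 × 1 = 45.75
  Sum = 661.45 ng/mL·h
Extrapolated tail: C_last / k_e = 43.0 / 0.122 = 352.459
AUC_0→∞ = 661.45 + 352.459 = 1013.909 ng/mL·h

AUC = 1010 ng/mL·h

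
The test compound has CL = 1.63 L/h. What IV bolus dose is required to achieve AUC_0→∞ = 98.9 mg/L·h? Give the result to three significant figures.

Dose_iv = CL × AUC_0→∞
     = 1.63 × 98.9 = 161.207 mg

Dose = 161 mg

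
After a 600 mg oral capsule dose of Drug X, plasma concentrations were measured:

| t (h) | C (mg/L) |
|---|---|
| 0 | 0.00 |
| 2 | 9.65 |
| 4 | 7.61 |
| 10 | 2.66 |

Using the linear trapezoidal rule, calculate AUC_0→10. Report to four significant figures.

Trapezoidal AUC_0→10:
  [0→2]: (0.00+9.65)/2 × 2 = 9.65
  [2→4]: (9.65+7.61)/2 × 2 = 17.26
  [4→10]: (7.61+2.66)/2 × 6 = 30.81
  Sum = 57.72 mg/L·h

AUC = 57.72 mg/L·h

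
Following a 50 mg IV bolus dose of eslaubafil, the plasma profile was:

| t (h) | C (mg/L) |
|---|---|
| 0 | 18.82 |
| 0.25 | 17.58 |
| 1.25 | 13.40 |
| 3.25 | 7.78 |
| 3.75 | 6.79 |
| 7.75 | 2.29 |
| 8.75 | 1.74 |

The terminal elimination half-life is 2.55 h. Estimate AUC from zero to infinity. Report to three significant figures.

Trapezoidal AUC_0→8.75:
  [0→0.25]: (18.82+17.58)/2 × 0.25 = 4.55
  [0.25→1.25]: (17.58+13.40)/2 × 1 = 15.49
  [1.25→3.25]: (13.40+7.78)/2 × 2 = 21.18
  [3.25→3.75]: (7.78+6.79)/2 × 0.5 = 3.6425
  [3.75→7.75]: (6.79+2.29)/2 × 4 = 18.16
  [7.75→8.75]: (2.29+1.74)/2 × 1 = 2.015
  Sum = 65.0375 mg/L·h
k_e = ln2 / t½ = 0.693147 / 2.55 = 0.2718 h^-1
Extrapolated tail: C_last / k_e = 1.74 / 0.2718 = 6.402
AUC_0→∞ = 65.0375 + 6.402 = 71.4395 mg/L·h

AUC = 71.4 mg/L·h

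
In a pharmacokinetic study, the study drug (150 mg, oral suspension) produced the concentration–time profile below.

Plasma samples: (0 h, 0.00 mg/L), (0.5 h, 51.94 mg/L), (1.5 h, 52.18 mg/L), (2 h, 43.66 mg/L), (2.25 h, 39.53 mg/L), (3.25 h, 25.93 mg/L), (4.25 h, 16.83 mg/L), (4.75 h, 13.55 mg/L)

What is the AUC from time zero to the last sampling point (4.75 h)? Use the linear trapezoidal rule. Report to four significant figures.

AUC = 161.1 mg/L·h

Trapezoidal AUC_0→4.75:
  [0→0.5]: (0.00+51.94)/2 × 0.5 = 12.985
  [0.5→1.5]: (51.94+52.18)/2 × 1 = 52.06
  [1.5→2]: (52.18+43.66)/2 × 0.5 = 23.96
  [2→2.25]: (43.66+39.53)/2 × 0.25 = 10.39875
  [2.25→3.25]: (39.53+25.93)/2 × 1 = 32.73
  [3.25→4.25]: (25.93+16.83)/2 × 1 = 21.38
  [4.25→4.75]: (16.83+13.55)/2 × 0.5 = 7.595
  Sum = 161.10875 mg/L·h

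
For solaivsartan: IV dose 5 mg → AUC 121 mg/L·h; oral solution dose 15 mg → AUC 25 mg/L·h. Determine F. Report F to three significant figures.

F = 0.0689

F = (AUC_ev / D_ev) / (AUC_iv / D_iv)
  = (25/15) / (121/5)
  = 1.66667 / 24.2 = 0.0689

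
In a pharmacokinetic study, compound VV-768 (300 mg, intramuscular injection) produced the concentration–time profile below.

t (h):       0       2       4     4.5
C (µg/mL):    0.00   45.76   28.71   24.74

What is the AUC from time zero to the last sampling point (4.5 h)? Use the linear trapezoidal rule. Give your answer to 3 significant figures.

AUC = 134 µg/mL·h

Trapezoidal AUC_0→4.5:
  [0→2]: (0.00+45.76)/2 × 2 = 45.76
  [2→4]: (45.76+28.71)/2 × 2 = 74.47
  [4→4.5]: (28.71+24.74)/2 × 0.5 = 13.3625
  Sum = 133.5925 µg/mL·h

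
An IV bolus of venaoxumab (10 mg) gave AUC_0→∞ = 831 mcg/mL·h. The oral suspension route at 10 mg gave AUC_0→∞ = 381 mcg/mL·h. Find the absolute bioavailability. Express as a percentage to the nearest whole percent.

F = 46%

F = (AUC_ev / D_ev) / (AUC_iv / D_iv)
  = (381/10) / (831/10)
  = 38.1 / 83.1 = 0.4585
  = 45.85%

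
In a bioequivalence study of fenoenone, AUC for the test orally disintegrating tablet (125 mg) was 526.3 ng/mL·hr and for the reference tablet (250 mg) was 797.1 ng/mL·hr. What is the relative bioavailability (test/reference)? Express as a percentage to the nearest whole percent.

F_rel = (AUC_test/D_test) / (AUC_ref/D_ref)
      = (526.3/125) / (797.1/250)
      = 4.2104 / 3.1884 = 1.3205 = 132.05%

F_rel = 132%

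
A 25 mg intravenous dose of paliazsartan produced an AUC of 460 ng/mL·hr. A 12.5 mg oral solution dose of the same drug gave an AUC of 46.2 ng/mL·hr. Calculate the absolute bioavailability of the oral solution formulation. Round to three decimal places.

F = (AUC_ev / D_ev) / (AUC_iv / D_iv)
  = (46.2/12.5) / (460/25)
  = 3.696 / 18.4 = 0.2009

F = 0.201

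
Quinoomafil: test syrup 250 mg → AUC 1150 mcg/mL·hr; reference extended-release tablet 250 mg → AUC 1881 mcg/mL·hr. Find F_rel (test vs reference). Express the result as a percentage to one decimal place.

F_rel = 61.1%

F_rel = (AUC_test/D_test) / (AUC_ref/D_ref)
      = (1150/250) / (1881/250)
      = 4.6 / 7.524 = 0.6114 = 61.14%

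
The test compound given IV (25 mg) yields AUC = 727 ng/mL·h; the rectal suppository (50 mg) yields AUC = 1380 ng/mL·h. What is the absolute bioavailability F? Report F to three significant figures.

F = 0.949

F = (AUC_ev / D_ev) / (AUC_iv / D_iv)
  = (1380/50) / (727/25)
  = 27.6 / 29.08 = 0.9491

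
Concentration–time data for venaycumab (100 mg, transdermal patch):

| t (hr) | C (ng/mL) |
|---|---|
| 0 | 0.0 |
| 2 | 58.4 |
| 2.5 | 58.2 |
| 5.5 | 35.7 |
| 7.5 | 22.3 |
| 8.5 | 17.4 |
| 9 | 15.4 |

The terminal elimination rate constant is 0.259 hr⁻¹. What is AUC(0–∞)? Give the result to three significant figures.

AUC = 374 ng/mL·hr

Trapezoidal AUC_0→9:
  [0→2]: (0.0+58.4)/2 × 2 = 58.4
  [2→2.5]: (58.4+58.2)/2 × 0.5 = 29.15
  [2.5→5.5]: (58.2+35.7)/2 × 3 = 140.85
  [5.5→7.5]: (35.7+22.3)/2 × 2 = 58.0
  [7.5→8.5]: (22.3+17.4)/2 × 1 = 19.85
  [8.5→9]: (17.4+15.4)/2 × 0.5 = 8.2
  Sum = 314.45 ng/mL·hr
Extrapolated tail: C_last / k_e = 15.4 / 0.259 = 59.459
AUC_0→∞ = 314.45 + 59.459 = 373.909 ng/mL·hr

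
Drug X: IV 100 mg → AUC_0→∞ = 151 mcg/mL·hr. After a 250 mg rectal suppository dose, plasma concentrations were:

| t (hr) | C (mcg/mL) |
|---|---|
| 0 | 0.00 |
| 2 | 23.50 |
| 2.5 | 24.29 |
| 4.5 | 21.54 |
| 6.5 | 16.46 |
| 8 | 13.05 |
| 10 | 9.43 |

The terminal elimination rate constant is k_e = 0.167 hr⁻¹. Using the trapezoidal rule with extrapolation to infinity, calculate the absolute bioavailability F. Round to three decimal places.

Trapezoidal AUC_0→10 (rectal suppository):
  [0→2]: (0.00+23.50)/2 × 2 = 23.5
  [2→2.5]: (23.50+24.29)/2 × 0.5 = 11.9475
  [2.5→4.5]: (24.29+21.54)/2 × 2 = 45.83
  [4.5→6.5]: (21.54+16.46)/2 × 2 = 38.0
  [6.5→8]: (16.46+13.05)/2 × 1.5 = 22.1325
  [8→10]: (13.05+9.43)/2 × 2 = 22.48
  Sum = 163.89 mcg/mL·hr
Tail: C_last/k_e = 9.43/0.167 = 56.467
AUC_0→∞ (rectal suppository) = 163.89 + 56.467 = 220.357 mcg/mL·hr
F = (AUC_ev/D_ev)/(AUC_iv/D_iv) = (220.357/250)/(151/100) = 0.881428/1.51 = 0.5837

F = 0.584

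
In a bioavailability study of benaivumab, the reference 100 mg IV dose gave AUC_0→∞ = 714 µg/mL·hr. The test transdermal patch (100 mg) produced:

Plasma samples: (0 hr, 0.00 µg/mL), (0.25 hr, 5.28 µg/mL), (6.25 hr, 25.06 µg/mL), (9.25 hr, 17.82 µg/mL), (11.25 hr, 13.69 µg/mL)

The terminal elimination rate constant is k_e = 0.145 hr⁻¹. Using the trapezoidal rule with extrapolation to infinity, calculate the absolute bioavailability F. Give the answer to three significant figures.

F = 0.395

Trapezoidal AUC_0→11.25 (transdermal patch):
  [0→0.25]: (0.00+5.28)/2 × 0.25 = 0.66
  [0.25→6.25]: (5.28+25.06)/2 × 6 = 91.02
  [6.25→9.25]: (25.06+17.82)/2 × 3 = 64.32
  [9.25→11.25]: (17.82+13.69)/2 × 2 = 31.51
  Sum = 187.51 µg/mL·hr
Tail: C_last/k_e = 13.69/0.145 = 94.414
AUC_0→∞ (transdermal patch) = 187.51 + 94.414 = 281.924 µg/mL·hr
F = (AUC_ev/D_ev)/(AUC_iv/D_iv) = (281.924/100)/(714/100) = 2.81924/7.14 = 0.3949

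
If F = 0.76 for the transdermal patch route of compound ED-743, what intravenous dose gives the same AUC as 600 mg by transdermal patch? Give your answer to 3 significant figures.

D_iv = 456 mg

Systemic exposure from an extravascular dose = F × D_ev, so the equivalent IV dose is F × D_ev.
D_iv = F × D_ev = 0.76 × 600 = 456 mg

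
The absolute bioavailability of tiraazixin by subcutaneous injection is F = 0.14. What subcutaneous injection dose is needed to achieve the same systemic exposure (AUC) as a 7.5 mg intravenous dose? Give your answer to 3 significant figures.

D_subcutaneous = 53.6 mg

For equal systemic exposure: F × D_ev = D_iv
D_ev = D_iv / F = 7.5 / 0.14 = 53.5714 mg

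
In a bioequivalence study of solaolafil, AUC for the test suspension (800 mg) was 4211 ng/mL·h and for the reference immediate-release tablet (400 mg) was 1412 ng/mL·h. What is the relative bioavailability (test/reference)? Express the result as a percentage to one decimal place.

F_rel = (AUC_test/D_test) / (AUC_ref/D_ref)
      = (4211/800) / (1412/400)
      = 5.26375 / 3.53 = 1.4911 = 149.11%

F_rel = 149.1%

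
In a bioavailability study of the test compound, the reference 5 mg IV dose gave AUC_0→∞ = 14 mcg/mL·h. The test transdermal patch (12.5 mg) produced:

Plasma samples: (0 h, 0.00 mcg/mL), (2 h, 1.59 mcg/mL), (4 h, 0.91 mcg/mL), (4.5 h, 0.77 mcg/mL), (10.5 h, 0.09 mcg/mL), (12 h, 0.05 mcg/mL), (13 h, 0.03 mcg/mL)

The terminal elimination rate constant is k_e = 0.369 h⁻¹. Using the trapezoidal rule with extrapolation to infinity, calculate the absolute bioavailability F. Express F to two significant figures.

F = 0.21

Trapezoidal AUC_0→13 (transdermal patch):
  [0→2]: (0.00+1.59)/2 × 2 = 1.59
  [2→4]: (1.59+0.91)/2 × 2 = 2.5
  [4→4.5]: (0.91+0.77)/2 × 0.5 = 0.42
  [4.5→10.5]: (0.77+0.09)/2 × 6 = 2.58
  [10.5→12]: (0.09+0.05)/2 × 1.5 = 0.105
  [12→13]: (0.05+0.03)/2 × 1 = 0.04
  Sum = 7.235 mcg/mL·h
Tail: C_last/k_e = 0.03/0.369 = 0.081
AUC_0→∞ (transdermal patch) = 7.235 + 0.081 = 7.316 mcg/mL·h
F = (AUC_ev/D_ev)/(AUC_iv/D_iv) = (7.316/12.5)/(14/5) = 0.58528/2.8 = 0.2090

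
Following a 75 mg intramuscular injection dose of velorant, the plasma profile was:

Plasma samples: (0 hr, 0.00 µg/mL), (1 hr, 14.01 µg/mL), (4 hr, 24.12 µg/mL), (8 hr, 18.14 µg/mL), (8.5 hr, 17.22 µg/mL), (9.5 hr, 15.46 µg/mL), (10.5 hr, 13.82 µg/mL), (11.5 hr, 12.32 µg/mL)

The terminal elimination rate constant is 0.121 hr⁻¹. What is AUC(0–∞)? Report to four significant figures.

AUC = 303.4 µg/mL·hr

Trapezoidal AUC_0→11.5:
  [0→1]: (0.00+14.01)/2 × 1 = 7.005
  [1→4]: (14.01+24.12)/2 × 3 = 57.195
  [4→8]: (24.12+18.14)/2 × 4 = 84.52
  [8→8.5]: (18.14+17.22)/2 × 0.5 = 8.84
  [8.5→9.5]: (17.22+15.46)/2 × 1 = 16.34
  [9.5→10.5]: (15.46+13.82)/2 × 1 = 14.64
  [10.5→11.5]: (13.82+12.32)/2 × 1 = 13.07
  Sum = 201.61 µg/mL·hr
Extrapolated tail: C_last / k_e = 12.32 / 0.121 = 101.818
AUC_0→∞ = 201.61 + 101.818 = 303.428 µg/mL·hr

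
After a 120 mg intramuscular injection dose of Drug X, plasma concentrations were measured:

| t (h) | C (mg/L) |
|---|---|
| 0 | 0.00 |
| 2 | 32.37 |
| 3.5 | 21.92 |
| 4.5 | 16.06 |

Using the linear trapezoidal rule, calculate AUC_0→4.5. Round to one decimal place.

AUC = 92.1 mg/L·h

Trapezoidal AUC_0→4.5:
  [0→2]: (0.00+32.37)/2 × 2 = 32.37
  [2→3.5]: (32.37+21.92)/2 × 1.5 = 40.7175
  [3.5→4.5]: (21.92+16.06)/2 × 1 = 18.99
  Sum = 92.0775 mg/L·h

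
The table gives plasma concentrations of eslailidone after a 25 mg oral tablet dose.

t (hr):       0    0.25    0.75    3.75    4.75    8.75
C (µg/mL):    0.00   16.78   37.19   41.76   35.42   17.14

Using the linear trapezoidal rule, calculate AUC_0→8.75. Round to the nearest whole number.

AUC = 278 µg/mL·hr

Trapezoidal AUC_0→8.75:
  [0→0.25]: (0.00+16.78)/2 × 0.25 = 2.0975
  [0.25→0.75]: (16.78+37.19)/2 × 0.5 = 13.4925
  [0.75→3.75]: (37.19+41.76)/2 × 3 = 118.425
  [3.75→4.75]: (41.76+35.42)/2 × 1 = 38.59
  [4.75→8.75]: (35.42+17.14)/2 × 4 = 105.12
  Sum = 277.725 µg/mL·hr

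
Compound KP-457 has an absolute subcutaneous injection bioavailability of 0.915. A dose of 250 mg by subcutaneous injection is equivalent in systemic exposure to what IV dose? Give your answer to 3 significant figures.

D_iv = 229 mg

Systemic exposure from an extravascular dose = F × D_ev, so the equivalent IV dose is F × D_ev.
D_iv = F × D_ev = 0.915 × 250 = 228.75 mg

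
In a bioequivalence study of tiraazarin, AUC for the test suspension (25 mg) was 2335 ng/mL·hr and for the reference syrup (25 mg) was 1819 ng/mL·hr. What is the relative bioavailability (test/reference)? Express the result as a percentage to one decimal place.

F_rel = (AUC_test/D_test) / (AUC_ref/D_ref)
      = (2335/25) / (1819/25)
      = 93.4 / 72.76 = 1.2837 = 128.37%

F_rel = 128.4%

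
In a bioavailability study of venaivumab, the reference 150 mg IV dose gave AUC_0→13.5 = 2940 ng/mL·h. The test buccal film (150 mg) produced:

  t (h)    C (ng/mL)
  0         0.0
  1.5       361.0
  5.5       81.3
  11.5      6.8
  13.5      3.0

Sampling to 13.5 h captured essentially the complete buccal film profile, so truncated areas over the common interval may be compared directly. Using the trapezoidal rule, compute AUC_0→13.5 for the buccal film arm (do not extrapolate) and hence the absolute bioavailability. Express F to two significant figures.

Trapezoidal AUC_0→13.5 (buccal film):
  [0→1.5]: (0.0+361.0)/2 × 1.5 = 270.75
  [1.5→5.5]: (361.0+81.3)/2 × 4 = 884.6
  [5.5→11.5]: (81.3+6.8)/2 × 6 = 264.3
  [11.5→13.5]: (6.8+3.0)/2 × 2 = 9.8
  Sum = 1429.45 ng/mL·h
F = (AUC_ev/D_ev)/(AUC_iv/D_iv) = (1429.45/150)/(2940/150) = 9.52967/19.6 = 0.4862

F = 0.49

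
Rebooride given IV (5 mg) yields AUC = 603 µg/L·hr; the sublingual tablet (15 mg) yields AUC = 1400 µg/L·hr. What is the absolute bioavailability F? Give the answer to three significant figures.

F = (AUC_ev / D_ev) / (AUC_iv / D_iv)
  = (1400/15) / (603/5)
  = 93.3333 / 120.6 = 0.7739

F = 0.774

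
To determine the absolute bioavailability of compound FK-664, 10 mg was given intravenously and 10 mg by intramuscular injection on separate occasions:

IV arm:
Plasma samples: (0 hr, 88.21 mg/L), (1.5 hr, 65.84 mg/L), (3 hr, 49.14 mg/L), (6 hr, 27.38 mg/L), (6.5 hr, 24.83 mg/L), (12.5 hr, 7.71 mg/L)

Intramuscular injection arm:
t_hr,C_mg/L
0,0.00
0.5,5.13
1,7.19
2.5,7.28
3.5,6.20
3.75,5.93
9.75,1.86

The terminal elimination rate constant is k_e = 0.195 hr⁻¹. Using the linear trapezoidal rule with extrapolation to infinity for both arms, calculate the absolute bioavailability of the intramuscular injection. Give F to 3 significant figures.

F = 0.121

Trapezoidal AUC_0→12.5 (IV):
  [0→1.5]: (88.21+65.84)/2 × 1.5 = 115.5375
  [1.5→3]: (65.84+49.14)/2 × 1.5 = 86.235
  [3→6]: (49.14+27.38)/2 × 3 = 114.78
  [6→6.5]: (27.38+24.83)/2 × 0.5 = 13.0525
  [6.5→12.5]: (24.83+7.71)/2 × 6 = 97.62
  Sum = 427.225 mg/L·hr
IV tail: 7.71/0.195 = 39.538; AUC_iv,0→∞ = 427.225 + 39.538 = 466.763 mg/L·hr
Trapezoidal AUC_0→9.75 (intramuscular injection):
  [0→0.5]: (0.00+5.13)/2 × 0.5 = 1.2825
  [0.5→1]: (5.13+7.19)/2 × 0.5 = 3.08
  [1→2.5]: (7.19+7.28)/2 × 1.5 = 10.8525
  [2.5→3.5]: (7.28+6.20)/2 × 1 = 6.74
  [3.5→3.75]: (6.20+5.93)/2 × 0.25 = 1.51625
  [3.75→9.75]: (5.93+1.86)/2 × 6 = 23.37
  Sum = 46.84125 mg/L·hr
intramuscular injection tail: 1.86/0.195 = 9.538; AUC_ev,0→∞ = 46.84125 + 9.538 = 56.37925 mg/L·hr
F = (AUC_ev/D_ev)/(AUC_iv/D_iv) = (56.37925/10)/(466.763/10) = 5.637925/46.6763 = 0.1208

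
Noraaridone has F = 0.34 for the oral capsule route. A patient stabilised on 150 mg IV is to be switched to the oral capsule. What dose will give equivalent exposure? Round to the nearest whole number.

For equal systemic exposure: F × D_ev = D_iv
D_ev = D_iv / F = 150 / 0.34 = 441.176 mg

D_oral = 441 mg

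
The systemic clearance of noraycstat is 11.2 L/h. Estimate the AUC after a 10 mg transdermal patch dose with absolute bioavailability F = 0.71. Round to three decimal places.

AUC = 0.634 mg/L·h

AUC_0→∞ = F × Dose / CL
        = 0.71 × 10 / 11.2 = 0.633929 mg/L·h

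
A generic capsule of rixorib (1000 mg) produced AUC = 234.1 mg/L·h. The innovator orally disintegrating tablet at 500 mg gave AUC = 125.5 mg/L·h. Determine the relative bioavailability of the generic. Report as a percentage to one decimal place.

F_rel = 93.3%

F_rel = (AUC_test/D_test) / (AUC_ref/D_ref)
      = (234.1/1000) / (125.5/500)
      = 0.2341 / 0.251 = 0.9327 = 93.27%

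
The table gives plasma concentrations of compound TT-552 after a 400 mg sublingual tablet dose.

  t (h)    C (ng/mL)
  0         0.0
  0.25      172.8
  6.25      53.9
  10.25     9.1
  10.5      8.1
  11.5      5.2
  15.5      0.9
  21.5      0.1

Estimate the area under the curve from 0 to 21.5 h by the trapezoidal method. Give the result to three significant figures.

Trapezoidal AUC_0→21.5:
  [0→0.25]: (0.0+172.8)/2 × 0.25 = 21.6
  [0.25→6.25]: (172.8+53.9)/2 × 6 = 680.1
  [6.25→10.25]: (53.9+9.1)/2 × 4 = 126.0
  [10.25→10.5]: (9.1+8.1)/2 × 0.25 = 2.15
  [10.5→11.5]: (8.1+5.2)/2 × 1 = 6.65
  [11.5→15.5]: (5.2+0.9)/2 × 4 = 12.2
  [15.5→21.5]: (0.9+0.1)/2 × 6 = 3.0
  Sum = 851.7 ng/mL·h

AUC = 852 ng/mL·h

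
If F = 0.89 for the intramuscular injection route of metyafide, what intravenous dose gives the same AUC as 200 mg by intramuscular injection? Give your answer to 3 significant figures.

Systemic exposure from an extravascular dose = F × D_ev, so the equivalent IV dose is F × D_ev.
D_iv = F × D_ev = 0.89 × 200 = 178 mg

D_iv = 178 mg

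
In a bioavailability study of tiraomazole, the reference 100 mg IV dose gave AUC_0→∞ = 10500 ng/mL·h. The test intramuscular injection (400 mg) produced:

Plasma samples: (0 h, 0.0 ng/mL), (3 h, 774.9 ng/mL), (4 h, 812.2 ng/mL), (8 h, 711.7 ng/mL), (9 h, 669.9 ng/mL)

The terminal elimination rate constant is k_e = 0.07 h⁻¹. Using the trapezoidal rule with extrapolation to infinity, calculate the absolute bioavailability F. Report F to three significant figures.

F = 0.363

Trapezoidal AUC_0→9 (intramuscular injection):
  [0→3]: (0.0+774.9)/2 × 3 = 1162.35
  [3→4]: (774.9+812.2)/2 × 1 = 793.55
  [4→8]: (812.2+711.7)/2 × 4 = 3047.8
  [8→9]: (711.7+669.9)/2 × 1 = 690.8
  Sum = 5694.5 ng/mL·h
Tail: C_last/k_e = 669.9/0.07 = 9570.000
AUC_0→∞ (intramuscular injection) = 5694.5 + 9570.000 = 15264.5 ng/mL·h
F = (AUC_ev/D_ev)/(AUC_iv/D_iv) = (15264.5/400)/(10500/100) = 38.16125/105 = 0.3634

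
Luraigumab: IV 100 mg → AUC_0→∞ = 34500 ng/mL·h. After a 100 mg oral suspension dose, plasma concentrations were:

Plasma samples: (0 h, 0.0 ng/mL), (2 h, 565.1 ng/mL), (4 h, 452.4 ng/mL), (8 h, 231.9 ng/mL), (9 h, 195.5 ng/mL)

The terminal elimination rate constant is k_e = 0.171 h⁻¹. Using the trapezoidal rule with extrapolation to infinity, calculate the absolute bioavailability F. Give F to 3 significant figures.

F = 0.125

Trapezoidal AUC_0→9 (oral suspension):
  [0→2]: (0.0+565.1)/2 × 2 = 565.1
  [2→4]: (565.1+452.4)/2 × 2 = 1017.5
  [4→8]: (452.4+231.9)/2 × 4 = 1368.6
  [8→9]: (231.9+195.5)/2 × 1 = 213.7
  Sum = 3164.9 ng/mL·h
Tail: C_last/k_e = 195.5/0.171 = 1143.275
AUC_0→∞ (oral suspension) = 3164.9 + 1143.275 = 4308.175 ng/mL·h
F = (AUC_ev/D_ev)/(AUC_iv/D_iv) = (4308.175/100)/(34500/100) = 43.08175/345 = 0.1249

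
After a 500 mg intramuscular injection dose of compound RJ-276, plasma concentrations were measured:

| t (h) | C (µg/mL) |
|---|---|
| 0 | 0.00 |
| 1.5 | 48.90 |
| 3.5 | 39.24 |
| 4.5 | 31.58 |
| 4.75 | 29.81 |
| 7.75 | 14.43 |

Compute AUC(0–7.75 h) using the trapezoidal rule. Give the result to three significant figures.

Trapezoidal AUC_0→7.75:
  [0→1.5]: (0.00+48.90)/2 × 1.5 = 36.675
  [1.5→3.5]: (48.90+39.24)/2 × 2 = 88.14
  [3.5→4.5]: (39.24+31.58)/2 × 1 = 35.41
  [4.5→4.75]: (31.58+29.81)/2 × 0.25 = 7.67375
  [4.75→7.75]: (29.81+14.43)/2 × 3 = 66.36
  Sum = 234.25875 µg/mL·h

AUC = 234 µg/mL·h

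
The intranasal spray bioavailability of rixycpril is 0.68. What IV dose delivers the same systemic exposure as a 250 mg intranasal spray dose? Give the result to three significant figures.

D_iv = 170 mg

Systemic exposure from an extravascular dose = F × D_ev, so the equivalent IV dose is F × D_ev.
D_iv = F × D_ev = 0.68 × 250 = 170 mg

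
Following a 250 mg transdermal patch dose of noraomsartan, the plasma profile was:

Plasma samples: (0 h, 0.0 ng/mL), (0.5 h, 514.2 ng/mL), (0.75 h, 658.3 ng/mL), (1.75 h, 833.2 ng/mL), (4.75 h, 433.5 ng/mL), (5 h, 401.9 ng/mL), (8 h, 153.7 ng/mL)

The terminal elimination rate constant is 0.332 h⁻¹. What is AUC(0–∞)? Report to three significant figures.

AUC = 4320 ng/mL·h

Trapezoidal AUC_0→8:
  [0→0.5]: (0.0+514.2)/2 × 0.5 = 128.55
  [0.5→0.75]: (514.2+658.3)/2 × 0.25 = 146.5625
  [0.75→1.75]: (658.3+833.2)/2 × 1 = 745.75
  [1.75→4.75]: (833.2+433.5)/2 × 3 = 1900.05
  [4.75→5]: (433.5+401.9)/2 × 0.25 = 104.425
  [5→8]: (401.9+153.7)/2 × 3 = 833.4
  Sum = 3858.7375 ng/mL·h
Extrapolated tail: C_last / k_e = 153.7 / 0.332 = 462.952
AUC_0→∞ = 3858.7375 + 462.952 = 4321.6895 ng/mL·h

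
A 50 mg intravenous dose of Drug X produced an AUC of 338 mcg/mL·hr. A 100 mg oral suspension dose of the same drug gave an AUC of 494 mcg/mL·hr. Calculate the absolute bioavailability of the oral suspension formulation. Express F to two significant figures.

F = 0.73

F = (AUC_ev / D_ev) / (AUC_iv / D_iv)
  = (494/100) / (338/50)
  = 4.94 / 6.76 = 0.7308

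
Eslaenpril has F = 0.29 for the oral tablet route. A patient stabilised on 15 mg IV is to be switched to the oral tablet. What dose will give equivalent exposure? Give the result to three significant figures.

For equal systemic exposure: F × D_ev = D_iv
D_ev = D_iv / F = 15 / 0.29 = 51.7241 mg

D_oral = 51.7 mg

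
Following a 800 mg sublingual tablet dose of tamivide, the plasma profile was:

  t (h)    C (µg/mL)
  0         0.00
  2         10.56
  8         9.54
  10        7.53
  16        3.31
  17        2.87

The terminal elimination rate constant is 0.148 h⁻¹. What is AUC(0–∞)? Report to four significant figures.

Trapezoidal AUC_0→17:
  [0→2]: (0.00+10.56)/2 × 2 = 10.56
  [2→8]: (10.56+9.54)/2 × 6 = 60.3
  [8→10]: (9.54+7.53)/2 × 2 = 17.07
  [10→16]: (7.53+3.31)/2 × 6 = 32.52
  [16→17]: (3.31+2.87)/2 × 1 = 3.09
  Sum = 123.54 µg/mL·h
Extrapolated tail: C_last / k_e = 2.87 / 0.148 = 19.392
AUC_0→∞ = 123.54 + 19.392 = 142.932 µg/mL·h

AUC = 142.9 µg/mL·h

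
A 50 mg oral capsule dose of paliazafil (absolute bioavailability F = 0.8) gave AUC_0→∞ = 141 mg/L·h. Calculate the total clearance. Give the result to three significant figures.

CL = 0.284 L/h

CL = F × Dose / AUC_0→∞
   = 0.8 × 50 / 141 = 0.283688 L/h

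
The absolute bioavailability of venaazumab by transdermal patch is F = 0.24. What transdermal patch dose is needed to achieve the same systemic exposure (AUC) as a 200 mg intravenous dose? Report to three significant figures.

For equal systemic exposure: F × D_ev = D_iv
D_ev = D_iv / F = 200 / 0.24 = 833.333 mg

D_transdermal = 833 mg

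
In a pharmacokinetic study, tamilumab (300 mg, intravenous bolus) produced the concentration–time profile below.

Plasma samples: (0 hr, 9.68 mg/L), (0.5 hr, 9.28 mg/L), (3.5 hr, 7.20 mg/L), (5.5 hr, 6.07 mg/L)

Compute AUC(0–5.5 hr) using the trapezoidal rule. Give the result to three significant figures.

Trapezoidal AUC_0→5.5:
  [0→0.5]: (9.68+9.28)/2 × 0.5 = 4.74
  [0.5→3.5]: (9.28+7.20)/2 × 3 = 24.72
  [3.5→5.5]: (7.20+6.07)/2 × 2 = 13.27
  Sum = 42.73 mg/L·hr

AUC = 42.7 mg/L·hr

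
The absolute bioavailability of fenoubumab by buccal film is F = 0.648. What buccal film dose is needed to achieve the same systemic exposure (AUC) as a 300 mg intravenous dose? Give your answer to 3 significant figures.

For equal systemic exposure: F × D_ev = D_iv
D_ev = D_iv / F = 300 / 0.648 = 462.963 mg

D_buccal = 463 mg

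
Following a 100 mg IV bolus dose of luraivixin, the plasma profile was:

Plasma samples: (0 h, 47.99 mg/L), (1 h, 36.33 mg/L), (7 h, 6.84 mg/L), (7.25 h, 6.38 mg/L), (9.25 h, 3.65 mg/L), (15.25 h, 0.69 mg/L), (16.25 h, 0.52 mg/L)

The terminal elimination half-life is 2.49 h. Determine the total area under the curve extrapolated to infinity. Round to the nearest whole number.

AUC = 199 mg/L·h

Trapezoidal AUC_0→16.25:
  [0→1]: (47.99+36.33)/2 × 1 = 42.16
  [1→7]: (36.33+6.84)/2 × 6 = 129.51
  [7→7.25]: (6.84+6.38)/2 × 0.25 = 1.6525
  [7.25→9.25]: (6.38+3.65)/2 × 2 = 10.03
  [9.25→15.25]: (3.65+0.69)/2 × 6 = 13.02
  [15.25→16.25]: (0.69+0.52)/2 × 1 = 0.605
  Sum = 196.9775 mg/L·h
k_e = ln2 / t½ = 0.693147 / 2.49 = 0.2784 h^-1
Extrapolated tail: C_last / k_e = 0.52 / 0.2784 = 1.868
AUC_0→∞ = 196.9775 + 1.868 = 198.8455 mg/L·h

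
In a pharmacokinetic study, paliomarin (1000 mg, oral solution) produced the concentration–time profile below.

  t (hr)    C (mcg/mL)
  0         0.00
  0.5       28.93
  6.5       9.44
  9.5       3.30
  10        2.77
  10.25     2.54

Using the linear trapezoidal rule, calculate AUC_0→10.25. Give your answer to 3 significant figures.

AUC = 144 mcg/mL·hr

Trapezoidal AUC_0→10.25:
  [0→0.5]: (0.00+28.93)/2 × 0.5 = 7.2325
  [0.5→6.5]: (28.93+9.44)/2 × 6 = 115.11
  [6.5→9.5]: (9.44+3.30)/2 × 3 = 19.11
  [9.5→10]: (3.30+2.77)/2 × 0.5 = 1.5175
  [10→10.25]: (2.77+2.54)/2 × 0.25 = 0.66375
  Sum = 143.63375 mcg/mL·hr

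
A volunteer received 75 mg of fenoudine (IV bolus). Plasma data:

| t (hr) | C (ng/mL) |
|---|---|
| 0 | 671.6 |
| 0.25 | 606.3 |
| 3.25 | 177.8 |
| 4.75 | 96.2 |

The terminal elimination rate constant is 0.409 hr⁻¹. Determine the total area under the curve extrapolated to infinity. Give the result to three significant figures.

AUC = 1780 ng/mL·hr

Trapezoidal AUC_0→4.75:
  [0→0.25]: (671.6+606.3)/2 × 0.25 = 159.7375
  [0.25→3.25]: (606.3+177.8)/2 × 3 = 1176.15
  [3.25→4.75]: (177.8+96.2)/2 × 1.5 = 205.5
  Sum = 1541.3875 ng/mL·hr
Extrapolated tail: C_last / k_e = 96.2 / 0.409 = 235.208
AUC_0→∞ = 1541.3875 + 235.208 = 1776.5955 ng/mL·hr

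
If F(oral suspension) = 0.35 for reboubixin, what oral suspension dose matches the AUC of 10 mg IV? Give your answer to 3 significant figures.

D_oral = 28.6 mg

For equal systemic exposure: F × D_ev = D_iv
D_ev = D_iv / F = 10 / 0.35 = 28.5714 mg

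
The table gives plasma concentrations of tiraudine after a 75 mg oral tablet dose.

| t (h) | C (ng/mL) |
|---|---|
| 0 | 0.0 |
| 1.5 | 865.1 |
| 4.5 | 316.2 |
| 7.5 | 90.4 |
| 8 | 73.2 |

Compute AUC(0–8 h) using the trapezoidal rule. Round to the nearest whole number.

Trapezoidal AUC_0→8:
  [0→1.5]: (0.0+865.1)/2 × 1.5 = 648.825
  [1.5→4.5]: (865.1+316.2)/2 × 3 = 1771.95
  [4.5→7.5]: (316.2+90.4)/2 × 3 = 609.9
  [7.5→8]: (90.4+73.2)/2 × 0.5 = 40.9
  Sum = 3071.575 ng/mL·h

AUC = 3072 ng/mL·h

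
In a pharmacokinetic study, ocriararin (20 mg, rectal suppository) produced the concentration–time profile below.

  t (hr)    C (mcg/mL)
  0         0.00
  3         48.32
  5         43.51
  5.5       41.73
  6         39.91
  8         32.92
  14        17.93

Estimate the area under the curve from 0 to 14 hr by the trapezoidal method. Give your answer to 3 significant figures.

Trapezoidal AUC_0→14:
  [0→3]: (0.00+48.32)/2 × 3 = 72.48
  [3→5]: (48.32+43.51)/2 × 2 = 91.83
  [5→5.5]: (43.51+41.73)/2 × 0.5 = 21.31
  [5.5→6]: (41.73+39.91)/2 × 0.5 = 20.41
  [6→8]: (39.91+32.92)/2 × 2 = 72.83
  [8→14]: (32.92+17.93)/2 × 6 = 152.55
  Sum = 431.41 mcg/mL·hr

AUC = 431 mcg/mL·hr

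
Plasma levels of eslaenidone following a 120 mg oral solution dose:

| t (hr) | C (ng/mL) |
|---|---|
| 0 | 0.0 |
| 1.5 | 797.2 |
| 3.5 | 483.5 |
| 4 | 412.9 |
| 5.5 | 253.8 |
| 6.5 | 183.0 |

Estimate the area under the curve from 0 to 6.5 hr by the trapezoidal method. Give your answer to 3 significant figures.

AUC = 2820 ng/mL·hr

Trapezoidal AUC_0→6.5:
  [0→1.5]: (0.0+797.2)/2 × 1.5 = 597.9
  [1.5→3.5]: (797.2+483.5)/2 × 2 = 1280.7
  [3.5→4]: (483.5+412.9)/2 × 0.5 = 224.1
  [4→5.5]: (412.9+253.8)/2 × 1.5 = 500.025
  [5.5→6.5]: (253.8+183.0)/2 × 1 = 218.4
  Sum = 2821.125 ng/mL·hr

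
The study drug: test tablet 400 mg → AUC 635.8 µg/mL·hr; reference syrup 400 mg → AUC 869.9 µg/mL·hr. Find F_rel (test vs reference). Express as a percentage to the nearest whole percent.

F_rel = 73%

F_rel = (AUC_test/D_test) / (AUC_ref/D_ref)
      = (635.8/400) / (869.9/400)
      = 1.5895 / 2.17475 = 0.7309 = 73.09%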